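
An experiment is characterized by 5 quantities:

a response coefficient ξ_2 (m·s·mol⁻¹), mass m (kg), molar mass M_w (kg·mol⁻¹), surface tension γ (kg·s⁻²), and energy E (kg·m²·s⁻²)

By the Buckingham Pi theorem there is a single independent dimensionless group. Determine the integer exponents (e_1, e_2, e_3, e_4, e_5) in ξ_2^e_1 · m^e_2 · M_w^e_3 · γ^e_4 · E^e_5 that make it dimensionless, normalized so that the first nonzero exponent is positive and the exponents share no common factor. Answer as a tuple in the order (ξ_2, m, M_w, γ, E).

(2, 1, -2, 2, -1)

M: e_1·(0) + e_2·(1) + e_3·(1) + e_4·(1) + e_5·(1) = 0
L: e_1·(1) + e_2·(0) + e_3·(0) + e_4·(0) + e_5·(2) = 0
T: e_1·(1) + e_2·(0) + e_3·(0) + e_4·(-2) + e_5·(-2) = 0
N: e_1·(-1) + e_2·(0) + e_3·(-1) + e_4·(0) + e_5·(0) = 0
Solving this homogeneous linear system for the smallest-integer solution (first nonzero entry positive) gives (2, 1, -2, 2, -1).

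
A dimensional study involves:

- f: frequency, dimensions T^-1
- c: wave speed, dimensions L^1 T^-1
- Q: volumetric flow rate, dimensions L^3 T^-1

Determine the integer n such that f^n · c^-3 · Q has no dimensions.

Balance the T exponent: (-1)·n from f, plus −3·(-1) + (-1) = 2 from the rest, must sum to zero.
−n + 2 = 0, so n = 2.

2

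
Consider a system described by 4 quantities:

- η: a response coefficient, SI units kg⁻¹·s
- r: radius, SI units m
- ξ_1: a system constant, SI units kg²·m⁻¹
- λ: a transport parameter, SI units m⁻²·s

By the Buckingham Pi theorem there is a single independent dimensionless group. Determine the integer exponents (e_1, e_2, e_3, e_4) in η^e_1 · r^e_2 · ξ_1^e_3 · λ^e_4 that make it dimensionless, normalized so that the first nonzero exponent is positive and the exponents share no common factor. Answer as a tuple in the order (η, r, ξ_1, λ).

M: e_1·(-1) + e_2·(0) + e_3·(2) + e_4·(0) = 0
L: e_1·(0) + e_2·(1) + e_3·(-1) + e_4·(-2) = 0
T: e_1·(1) + e_2·(0) + e_3·(0) + e_4·(1) = 0
Solving this homogeneous linear system for the smallest-integer solution (first nonzero entry positive) gives (2, -3, 1, -2).

(2, -3, 1, -2)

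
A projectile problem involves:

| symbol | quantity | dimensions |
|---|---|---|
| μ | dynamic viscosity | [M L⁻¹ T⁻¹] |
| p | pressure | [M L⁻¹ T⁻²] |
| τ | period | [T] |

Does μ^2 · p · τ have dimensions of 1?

Sum the exponent of each base dimension across the product:
  M: 2·[μ]_M + [p]_M + [τ]_M = 2·(1) + (1) + (0) = 3
  L: 2·[μ]_L + [p]_L + [τ]_L = 2·(-1) + (-1) + (0) = -3
  T: 2·[μ]_T + [p]_T + [τ]_T = 2·(-1) + (-2) + (1) = -3
Net dimensions [M³ L⁻³ T⁻³] ≠ [1] — not dimensionless.

no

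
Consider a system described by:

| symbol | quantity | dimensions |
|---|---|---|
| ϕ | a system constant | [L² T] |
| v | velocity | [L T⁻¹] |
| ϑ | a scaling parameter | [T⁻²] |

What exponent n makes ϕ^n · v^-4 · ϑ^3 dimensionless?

Balance the L exponent: (2)·n from ϕ, plus −4·(1) + 3·(0) = -4 from the rest, must sum to zero.
2n − 4 = 0, so n = 2.

2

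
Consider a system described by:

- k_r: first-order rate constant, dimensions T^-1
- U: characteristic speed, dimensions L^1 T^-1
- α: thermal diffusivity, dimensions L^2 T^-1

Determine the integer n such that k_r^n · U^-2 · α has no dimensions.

Balance the T exponent: (-1)·n from k_r, plus −2·(-1) + (-1) = 1 from the rest, must sum to zero.
−n + 1 = 0, so n = 1.

1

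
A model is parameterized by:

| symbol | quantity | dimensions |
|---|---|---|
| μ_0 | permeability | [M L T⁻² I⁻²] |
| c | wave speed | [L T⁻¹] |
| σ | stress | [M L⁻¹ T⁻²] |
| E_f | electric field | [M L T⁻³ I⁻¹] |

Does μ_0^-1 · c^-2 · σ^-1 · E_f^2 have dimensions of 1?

Sum the exponent of each base dimension across the product:
  M: −[μ_0]_M − 2·[c]_M − [σ]_M + 2·[E_f]_M = −(1) − 2·(0) − (1) + 2·(1) = 0
  L: −[μ_0]_L − 2·[c]_L − [σ]_L + 2·[E_f]_L = −(1) − 2·(1) − (-1) + 2·(1) = 0
  T: −[μ_0]_T − 2·[c]_T − [σ]_T + 2·[E_f]_T = −(-2) − 2·(-1) − (-2) + 2·(-3) = 0
  I: −[μ_0]_I − 2·[c]_I − [σ]_I + 2·[E_f]_I = −(-2) − 2·(0) − (0) + 2·(-1) = 0
All base exponents vanish — dimensionless.

yes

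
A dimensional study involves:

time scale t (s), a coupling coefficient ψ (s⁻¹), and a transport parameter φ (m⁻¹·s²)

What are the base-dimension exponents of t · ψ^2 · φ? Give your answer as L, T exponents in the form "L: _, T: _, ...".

Collect each base-dimension exponent across the product:
  L: (0) + 2·(0) + (-1) = -1
  T: (1) + 2·(-1) + (2) = 1
So the dimensions are [L⁻¹ T].

L: -1, T: 1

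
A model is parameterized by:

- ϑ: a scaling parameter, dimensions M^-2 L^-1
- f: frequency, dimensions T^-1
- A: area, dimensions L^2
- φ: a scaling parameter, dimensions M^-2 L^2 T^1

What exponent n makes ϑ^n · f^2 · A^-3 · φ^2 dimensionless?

Balance the M exponent: (-2)·n from ϑ, plus 2·(0) − 3·(0) + 2·(-2) = -4 from the rest, must sum to zero.
-2n − 4 = 0, so n = -2.

-2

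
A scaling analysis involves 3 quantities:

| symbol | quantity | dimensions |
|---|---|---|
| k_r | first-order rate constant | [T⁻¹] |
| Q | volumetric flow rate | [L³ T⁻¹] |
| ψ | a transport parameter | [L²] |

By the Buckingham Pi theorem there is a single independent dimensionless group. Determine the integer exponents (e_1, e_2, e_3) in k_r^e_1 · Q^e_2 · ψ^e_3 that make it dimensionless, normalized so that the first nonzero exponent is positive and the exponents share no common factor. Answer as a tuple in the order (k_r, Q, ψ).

(2, -2, 3)

L: e_1·(0) + e_2·(3) + e_3·(2) = 0
T: e_1·(-1) + e_2·(-1) + e_3·(0) = 0
Solving this homogeneous linear system for the smallest-integer solution (first nonzero entry positive) gives (2, -2, 3).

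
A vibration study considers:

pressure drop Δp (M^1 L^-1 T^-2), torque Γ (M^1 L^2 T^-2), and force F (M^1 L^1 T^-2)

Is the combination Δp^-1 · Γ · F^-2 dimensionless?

Sum the exponent of each base dimension across the product:
  M: −[Δp]_M + [Γ]_M − 2·[F]_M = −(1) + (1) − 2·(1) = -2
  L: −[Δp]_L + [Γ]_L − 2·[F]_L = −(-1) + (2) − 2·(1) = 1
  T: −[Δp]_T + [Γ]_T − 2·[F]_T = −(-2) + (-2) − 2·(-2) = 4
Net dimensions [M⁻² L T⁴] ≠ [1] — not dimensionless.

no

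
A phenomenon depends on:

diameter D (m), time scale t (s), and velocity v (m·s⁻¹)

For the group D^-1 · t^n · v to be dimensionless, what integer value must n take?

Balance the T exponent: (1)·n from t, plus −(0) + (-1) = -1 from the rest, must sum to zero.
n − 1 = 0, so n = 1.

1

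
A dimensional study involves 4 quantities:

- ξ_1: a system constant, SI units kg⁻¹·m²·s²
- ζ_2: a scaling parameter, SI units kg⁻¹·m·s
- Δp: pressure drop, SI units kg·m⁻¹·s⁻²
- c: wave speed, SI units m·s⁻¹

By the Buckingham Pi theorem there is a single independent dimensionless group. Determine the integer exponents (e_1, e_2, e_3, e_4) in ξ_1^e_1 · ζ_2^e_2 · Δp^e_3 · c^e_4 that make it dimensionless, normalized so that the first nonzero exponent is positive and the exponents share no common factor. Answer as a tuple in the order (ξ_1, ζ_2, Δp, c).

(1, 1, 2, -1)

M: e_1·(-1) + e_2·(-1) + e_3·(1) + e_4·(0) = 0
L: e_1·(2) + e_2·(1) + e_3·(-1) + e_4·(1) = 0
T: e_1·(2) + e_2·(1) + e_3·(-2) + e_4·(-1) = 0
Solving this homogeneous linear system for the smallest-integer solution (first nonzero entry positive) gives (1, 1, 2, -1).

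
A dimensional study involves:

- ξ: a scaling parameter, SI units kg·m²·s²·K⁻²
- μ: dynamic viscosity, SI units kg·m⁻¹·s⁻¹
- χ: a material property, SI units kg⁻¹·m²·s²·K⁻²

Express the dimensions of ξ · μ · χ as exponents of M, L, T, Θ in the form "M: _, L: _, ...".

M: 1, L: 3, T: 3, Θ: -4

Collect each base-dimension exponent across the product:
  M: (1) + (1) + (-1) = 1
  L: (2) + (-1) + (2) = 3
  T: (2) + (-1) + (2) = 3
  Θ: (-2) + (0) + (-2) = -4
So the dimensions are [M L³ T³ Θ⁻⁴].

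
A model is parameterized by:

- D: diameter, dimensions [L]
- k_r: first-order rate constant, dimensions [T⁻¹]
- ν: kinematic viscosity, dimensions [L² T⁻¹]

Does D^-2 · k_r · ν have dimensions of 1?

no

Sum the exponent of each base dimension across the product:
  L: −2·[D]_L + [k_r]_L + [ν]_L = −2·(1) + (0) + (2) = 0
  T: −2·[D]_T + [k_r]_T + [ν]_T = −2·(0) + (-1) + (-1) = -2
Net dimensions [T⁻²] ≠ [1] — not dimensionless.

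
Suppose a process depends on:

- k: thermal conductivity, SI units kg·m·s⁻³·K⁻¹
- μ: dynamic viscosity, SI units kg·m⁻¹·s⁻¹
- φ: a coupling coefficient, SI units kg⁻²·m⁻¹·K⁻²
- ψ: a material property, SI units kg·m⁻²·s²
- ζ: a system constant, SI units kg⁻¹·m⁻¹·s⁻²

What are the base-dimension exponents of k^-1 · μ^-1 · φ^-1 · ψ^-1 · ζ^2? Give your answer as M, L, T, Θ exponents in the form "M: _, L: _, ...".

M: -3, L: 1, T: -2, Θ: 3

Collect each base-dimension exponent across the product:
  M: −(1) − (1) − (-2) − (1) + 2·(-1) = -3
  L: −(1) − (-1) − (-1) − (-2) + 2·(-1) = 1
  T: −(-3) − (-1) − (0) − (2) + 2·(-2) = -2
  Θ: −(-1) − (0) − (-2) − (0) + 2·(0) = 3
So the dimensions are [M⁻³ L T⁻² Θ³].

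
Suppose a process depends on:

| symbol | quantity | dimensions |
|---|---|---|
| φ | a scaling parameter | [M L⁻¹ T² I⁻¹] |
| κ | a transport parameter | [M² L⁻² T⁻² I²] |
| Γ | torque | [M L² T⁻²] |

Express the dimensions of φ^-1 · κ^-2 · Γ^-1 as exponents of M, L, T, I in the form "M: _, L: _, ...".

Collect each base-dimension exponent across the product:
  M: −(1) − 2·(2) − (1) = -6
  L: −(-1) − 2·(-2) − (2) = 3
  T: −(2) − 2·(-2) − (-2) = 4
  I: −(-1) − 2·(2) − (0) = -3
So the dimensions are [M⁻⁶ L³ T⁴ I⁻³].

M: -6, L: 3, T: 4, I: -3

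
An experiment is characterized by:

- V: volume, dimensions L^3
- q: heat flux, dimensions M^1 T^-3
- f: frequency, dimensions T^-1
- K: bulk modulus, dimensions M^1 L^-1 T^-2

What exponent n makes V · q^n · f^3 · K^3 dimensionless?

-3

Balance the M exponent: (1)·n from q, plus (0) + 3·(0) + 3·(1) = 3 from the rest, must sum to zero.
n + 3 = 0, so n = -3.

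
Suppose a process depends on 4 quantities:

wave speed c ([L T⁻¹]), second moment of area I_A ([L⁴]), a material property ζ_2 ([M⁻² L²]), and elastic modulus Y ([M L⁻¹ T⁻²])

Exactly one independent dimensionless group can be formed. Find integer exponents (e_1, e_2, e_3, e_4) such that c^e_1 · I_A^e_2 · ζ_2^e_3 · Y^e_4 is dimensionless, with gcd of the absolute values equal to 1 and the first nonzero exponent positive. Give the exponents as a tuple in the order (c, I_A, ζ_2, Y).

(4, -1, -1, -2)

M: e_1·(0) + e_2·(0) + e_3·(-2) + e_4·(1) = 0
L: e_1·(1) + e_2·(4) + e_3·(2) + e_4·(-1) = 0
T: e_1·(-1) + e_2·(0) + e_3·(0) + e_4·(-2) = 0
Solving this homogeneous linear system for the smallest-integer solution (first nonzero entry positive) gives (4, -1, -1, -2).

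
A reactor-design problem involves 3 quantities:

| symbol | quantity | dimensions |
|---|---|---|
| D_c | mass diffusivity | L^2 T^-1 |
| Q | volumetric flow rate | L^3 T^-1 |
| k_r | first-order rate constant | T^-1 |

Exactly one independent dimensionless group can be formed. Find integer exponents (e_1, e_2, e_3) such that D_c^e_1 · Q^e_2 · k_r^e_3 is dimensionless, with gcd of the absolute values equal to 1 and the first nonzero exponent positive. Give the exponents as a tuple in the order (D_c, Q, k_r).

(3, -2, -1)

L: e_1·(2) + e_2·(3) + e_3·(0) = 0
T: e_1·(-1) + e_2·(-1) + e_3·(-1) = 0
Solving this homogeneous linear system for the smallest-integer solution (first nonzero entry positive) gives (3, -2, -1).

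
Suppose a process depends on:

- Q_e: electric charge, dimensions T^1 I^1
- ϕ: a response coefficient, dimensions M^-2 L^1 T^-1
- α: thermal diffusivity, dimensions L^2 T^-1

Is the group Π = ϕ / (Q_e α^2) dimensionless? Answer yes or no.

no

Sum the exponent of each base dimension across the product:
  M: −[Q_e]_M + [ϕ]_M − 2·[α]_M = −(0) + (-2) − 2·(0) = -2
  L: −[Q_e]_L + [ϕ]_L − 2·[α]_L = −(0) + (1) − 2·(2) = -3
  T: −[Q_e]_T + [ϕ]_T − 2·[α]_T = −(1) + (-1) − 2·(-1) = 0
  I: −[Q_e]_I + [ϕ]_I − 2·[α]_I = −(1) + (0) − 2·(0) = -1
Net dimensions [M⁻² L⁻³ I⁻¹] ≠ [1] — not dimensionless.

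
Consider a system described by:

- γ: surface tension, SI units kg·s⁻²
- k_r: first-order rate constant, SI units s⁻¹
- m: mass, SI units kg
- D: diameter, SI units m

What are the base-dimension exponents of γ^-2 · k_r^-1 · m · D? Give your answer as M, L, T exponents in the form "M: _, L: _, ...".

M: -1, L: 1, T: 5

Collect each base-dimension exponent across the product:
  M: −2·(1) − (0) + (1) + (0) = -1
  L: −2·(0) − (0) + (0) + (1) = 1
  T: −2·(-2) − (-1) + (0) + (0) = 5
So the dimensions are [M⁻¹ L T⁵].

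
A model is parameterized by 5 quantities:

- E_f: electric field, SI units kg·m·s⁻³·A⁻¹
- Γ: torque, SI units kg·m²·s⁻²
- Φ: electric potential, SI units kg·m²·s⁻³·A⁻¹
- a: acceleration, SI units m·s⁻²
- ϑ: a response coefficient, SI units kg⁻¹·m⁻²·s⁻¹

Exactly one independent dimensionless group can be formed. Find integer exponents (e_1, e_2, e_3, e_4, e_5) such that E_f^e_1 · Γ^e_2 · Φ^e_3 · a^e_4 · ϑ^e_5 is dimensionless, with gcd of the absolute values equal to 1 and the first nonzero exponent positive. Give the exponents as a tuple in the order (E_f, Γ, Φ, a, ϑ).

M: e_1·(1) + e_2·(1) + e_3·(1) + e_4·(0) + e_5·(-1) = 0
L: e_1·(1) + e_2·(2) + e_3·(2) + e_4·(1) + e_5·(-2) = 0
T: e_1·(-3) + e_2·(-2) + e_3·(-3) + e_4·(-2) + e_5·(-1) = 0
I: e_1·(-1) + e_2·(0) + e_3·(-1) + e_4·(0) + e_5·(0) = 0
Solving this homogeneous linear system for the smallest-integer solution (first nonzero entry positive) gives (3, -2, -3, 3, -2).

(3, -2, -3, 3, -2)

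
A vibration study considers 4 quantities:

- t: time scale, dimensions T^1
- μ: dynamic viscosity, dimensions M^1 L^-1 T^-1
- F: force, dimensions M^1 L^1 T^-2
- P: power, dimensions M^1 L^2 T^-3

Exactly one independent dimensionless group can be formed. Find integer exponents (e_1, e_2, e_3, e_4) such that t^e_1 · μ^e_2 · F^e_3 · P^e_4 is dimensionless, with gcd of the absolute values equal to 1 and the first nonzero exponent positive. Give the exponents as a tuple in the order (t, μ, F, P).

M: e_1·(0) + e_2·(1) + e_3·(1) + e_4·(1) = 0
L: e_1·(0) + e_2·(-1) + e_3·(1) + e_4·(2) = 0
T: e_1·(1) + e_2·(-1) + e_3·(-2) + e_4·(-3) = 0
Solving this homogeneous linear system for the smallest-integer solution (first nonzero entry positive) gives (1, 1, -3, 2).

(1, 1, -3, 2)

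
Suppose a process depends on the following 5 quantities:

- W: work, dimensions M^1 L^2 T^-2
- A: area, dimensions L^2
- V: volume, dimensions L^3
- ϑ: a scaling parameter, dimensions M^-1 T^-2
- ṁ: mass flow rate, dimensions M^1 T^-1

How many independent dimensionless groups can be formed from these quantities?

There are 5 variables and 3 base dimensions (M, L, T).
The dimension matrix has rank 3.
Independent dimensionless groups: 5 − 3 = 2.

2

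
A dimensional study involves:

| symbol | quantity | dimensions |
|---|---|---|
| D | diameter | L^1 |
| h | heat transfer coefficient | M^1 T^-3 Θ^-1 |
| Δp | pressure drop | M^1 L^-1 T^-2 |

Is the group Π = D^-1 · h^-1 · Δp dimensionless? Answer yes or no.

Sum the exponent of each base dimension across the product:
  M: −[D]_M − [h]_M + [Δp]_M = −(0) − (1) + (1) = 0
  L: −[D]_L − [h]_L + [Δp]_L = −(1) − (0) + (-1) = -2
  T: −[D]_T − [h]_T + [Δp]_T = −(0) − (-3) + (-2) = 1
  Θ: −[D]_Θ − [h]_Θ + [Δp]_Θ = −(0) − (-1) + (0) = 1
Net dimensions [L⁻² T Θ] ≠ [1] — not dimensionless.

no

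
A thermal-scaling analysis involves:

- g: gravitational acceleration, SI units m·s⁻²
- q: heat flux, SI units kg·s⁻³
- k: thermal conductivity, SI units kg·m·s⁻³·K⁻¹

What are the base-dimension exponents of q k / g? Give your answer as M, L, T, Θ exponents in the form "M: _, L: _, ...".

M: 2, L: 0, T: -4, Θ: -1

Collect each base-dimension exponent across the product:
  M: −(0) + (1) + (1) = 2
  L: −(1) + (0) + (1) = 0
  T: −(-2) + (-3) + (-3) = -4
  Θ: −(0) + (0) + (-1) = -1
So the dimensions are [M² T⁻⁴ Θ⁻¹].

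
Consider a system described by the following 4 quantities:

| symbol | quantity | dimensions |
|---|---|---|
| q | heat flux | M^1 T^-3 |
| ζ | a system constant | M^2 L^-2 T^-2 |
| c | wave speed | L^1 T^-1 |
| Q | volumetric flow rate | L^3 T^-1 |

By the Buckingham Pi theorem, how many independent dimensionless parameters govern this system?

There are 4 variables and 3 base dimensions (M, L, T).
The dimension matrix has rank 3.
Independent dimensionless groups: 4 − 3 = 1.

1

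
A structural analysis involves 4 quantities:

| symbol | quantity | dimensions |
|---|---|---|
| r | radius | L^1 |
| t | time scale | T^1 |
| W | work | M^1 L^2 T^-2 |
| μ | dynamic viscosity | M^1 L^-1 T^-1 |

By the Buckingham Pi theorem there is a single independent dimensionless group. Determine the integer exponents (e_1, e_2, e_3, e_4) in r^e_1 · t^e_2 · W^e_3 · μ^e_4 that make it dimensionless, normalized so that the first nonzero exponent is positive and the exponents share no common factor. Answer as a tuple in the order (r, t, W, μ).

(3, -1, -1, 1)

M: e_1·(0) + e_2·(0) + e_3·(1) + e_4·(1) = 0
L: e_1·(1) + e_2·(0) + e_3·(2) + e_4·(-1) = 0
T: e_1·(0) + e_2·(1) + e_3·(-2) + e_4·(-1) = 0
Solving this homogeneous linear system for the smallest-integer solution (first nonzero entry positive) gives (3, -1, -1, 1).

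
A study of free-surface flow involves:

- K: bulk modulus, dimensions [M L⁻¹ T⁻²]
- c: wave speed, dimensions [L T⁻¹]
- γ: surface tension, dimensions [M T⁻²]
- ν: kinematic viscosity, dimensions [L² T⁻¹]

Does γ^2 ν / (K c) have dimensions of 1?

Sum the exponent of each base dimension across the product:
  M: −[K]_M − [c]_M + 2·[γ]_M + [ν]_M = −(1) − (0) + 2·(1) + (0) = 1
  L: −[K]_L − [c]_L + 2·[γ]_L + [ν]_L = −(-1) − (1) + 2·(0) + (2) = 2
  T: −[K]_T − [c]_T + 2·[γ]_T + [ν]_T = −(-2) − (-1) + 2·(-2) + (-1) = -2
Net dimensions [M L² T⁻²] ≠ [1] — not dimensionless.

no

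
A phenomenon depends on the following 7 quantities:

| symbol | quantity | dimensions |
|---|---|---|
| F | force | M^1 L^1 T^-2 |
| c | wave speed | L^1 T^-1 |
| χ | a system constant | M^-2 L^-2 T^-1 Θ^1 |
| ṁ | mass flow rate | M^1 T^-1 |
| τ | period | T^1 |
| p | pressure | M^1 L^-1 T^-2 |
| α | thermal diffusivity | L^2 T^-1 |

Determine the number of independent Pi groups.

There are 7 variables and 4 base dimensions (M, L, T, Θ).
The dimension matrix has rank 4.
Independent dimensionless groups: 7 − 4 = 3.

3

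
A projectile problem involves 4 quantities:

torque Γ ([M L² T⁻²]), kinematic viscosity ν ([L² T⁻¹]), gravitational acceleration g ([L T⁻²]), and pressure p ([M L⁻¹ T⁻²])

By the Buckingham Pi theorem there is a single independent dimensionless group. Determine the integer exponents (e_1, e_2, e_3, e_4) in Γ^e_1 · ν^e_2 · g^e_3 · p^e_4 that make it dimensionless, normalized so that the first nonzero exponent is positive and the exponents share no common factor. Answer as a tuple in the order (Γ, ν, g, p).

M: e_1·(1) + e_2·(0) + e_3·(0) + e_4·(1) = 0
L: e_1·(2) + e_2·(2) + e_3·(1) + e_4·(-1) = 0
T: e_1·(-2) + e_2·(-1) + e_3·(-2) + e_4·(-2) = 0
Solving this homogeneous linear system for the smallest-integer solution (first nonzero entry positive) gives (1, -2, 1, -1).

(1, -2, 1, -1)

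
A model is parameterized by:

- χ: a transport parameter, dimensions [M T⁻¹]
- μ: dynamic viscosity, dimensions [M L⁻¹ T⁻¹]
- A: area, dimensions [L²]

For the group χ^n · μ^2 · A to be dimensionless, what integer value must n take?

-2

Balance the M exponent: (1)·n from χ, plus 2·(1) + (0) = 2 from the rest, must sum to zero.
n + 2 = 0, so n = -2.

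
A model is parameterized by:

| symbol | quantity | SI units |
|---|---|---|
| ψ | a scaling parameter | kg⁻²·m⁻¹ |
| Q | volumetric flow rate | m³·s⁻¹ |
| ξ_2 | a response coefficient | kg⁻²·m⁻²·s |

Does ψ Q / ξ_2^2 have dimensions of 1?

Sum the exponent of each base dimension across the product:
  M: [ψ]_M + [Q]_M − 2·[ξ_2]_M = (-2) + (0) − 2·(-2) = 2
  L: [ψ]_L + [Q]_L − 2·[ξ_2]_L = (-1) + (3) − 2·(-2) = 6
  T: [ψ]_T + [Q]_T − 2·[ξ_2]_T = (0) + (-1) − 2·(1) = -3
Net dimensions [M² L⁶ T⁻³] ≠ [1] — not dimensionless.

no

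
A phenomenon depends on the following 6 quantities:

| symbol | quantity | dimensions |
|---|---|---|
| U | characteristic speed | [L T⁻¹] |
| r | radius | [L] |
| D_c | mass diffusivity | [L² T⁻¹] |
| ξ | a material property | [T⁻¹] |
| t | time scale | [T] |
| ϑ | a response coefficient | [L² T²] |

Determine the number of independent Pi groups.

4

There are 6 variables and 2 base dimensions (L, T).
The dimension matrix has rank 2.
Independent dimensionless groups: 6 − 2 = 4.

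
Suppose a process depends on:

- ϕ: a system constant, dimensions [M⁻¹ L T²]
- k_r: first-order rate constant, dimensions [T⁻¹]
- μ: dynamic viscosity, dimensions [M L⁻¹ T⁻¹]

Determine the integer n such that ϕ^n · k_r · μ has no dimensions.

1

Balance the M exponent: (-1)·n from ϕ, plus (0) + (1) = 1 from the rest, must sum to zero.
−n + 1 = 0, so n = 1.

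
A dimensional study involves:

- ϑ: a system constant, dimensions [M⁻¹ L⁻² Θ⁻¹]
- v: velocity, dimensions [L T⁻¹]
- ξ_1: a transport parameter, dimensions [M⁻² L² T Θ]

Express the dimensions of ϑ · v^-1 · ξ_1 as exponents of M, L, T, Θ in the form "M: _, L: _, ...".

M: -3, L: -1, T: 2, Θ: 0

Collect each base-dimension exponent across the product:
  M: (-1) − (0) + (-2) = -3
  L: (-2) − (1) + (2) = -1
  T: (0) − (-1) + (1) = 2
  Θ: (-1) − (0) + (1) = 0
So the dimensions are [M⁻³ L⁻¹ T²].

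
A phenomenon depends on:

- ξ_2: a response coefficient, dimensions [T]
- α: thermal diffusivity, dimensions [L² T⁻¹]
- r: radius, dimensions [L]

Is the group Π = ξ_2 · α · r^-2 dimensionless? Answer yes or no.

Sum the exponent of each base dimension across the product:
  M: [ξ_2]_M + [α]_M − 2·[r]_M = (0) + (0) − 2·(0) = 0
  L: [ξ_2]_L + [α]_L − 2·[r]_L = (0) + (2) − 2·(1) = 0
  T: [ξ_2]_T + [α]_T − 2·[r]_T = (1) + (-1) − 2·(0) = 0
All base exponents vanish — dimensionless.

yes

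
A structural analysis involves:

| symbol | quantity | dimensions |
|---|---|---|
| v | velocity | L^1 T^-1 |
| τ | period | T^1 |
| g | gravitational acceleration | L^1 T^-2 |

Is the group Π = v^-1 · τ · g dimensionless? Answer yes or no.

yes

Sum the exponent of each base dimension across the product:
  M: −[v]_M + [τ]_M + [g]_M = −(0) + (0) + (0) = 0
  L: −[v]_L + [τ]_L + [g]_L = −(1) + (0) + (1) = 0
  T: −[v]_T + [τ]_T + [g]_T = −(-1) + (1) + (-2) = 0
All base exponents vanish — dimensionless.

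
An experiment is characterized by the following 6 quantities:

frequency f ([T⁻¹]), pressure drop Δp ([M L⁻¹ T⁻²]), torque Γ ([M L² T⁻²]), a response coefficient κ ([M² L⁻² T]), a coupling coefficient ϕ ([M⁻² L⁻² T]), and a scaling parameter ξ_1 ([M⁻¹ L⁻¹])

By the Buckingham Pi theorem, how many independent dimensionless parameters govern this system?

3

There are 6 variables and 3 base dimensions (M, L, T).
The dimension matrix has rank 3.
Independent dimensionless groups: 6 − 3 = 3.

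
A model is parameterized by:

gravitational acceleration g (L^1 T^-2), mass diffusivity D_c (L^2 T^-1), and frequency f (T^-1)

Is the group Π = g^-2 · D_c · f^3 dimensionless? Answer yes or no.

Sum the exponent of each base dimension across the product:
  L: −2·[g]_L + [D_c]_L + 3·[f]_L = −2·(1) + (2) + 3·(0) = 0
  T: −2·[g]_T + [D_c]_T + 3·[f]_T = −2·(-2) + (-1) + 3·(-1) = 0
All base exponents vanish — dimensionless.

yes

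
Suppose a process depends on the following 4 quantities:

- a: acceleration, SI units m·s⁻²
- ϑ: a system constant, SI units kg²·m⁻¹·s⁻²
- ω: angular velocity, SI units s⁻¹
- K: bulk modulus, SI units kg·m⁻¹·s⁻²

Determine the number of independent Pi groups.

There are 4 variables and 3 base dimensions (M, L, T).
The dimension matrix has rank 3.
Independent dimensionless groups: 4 − 3 = 1.

1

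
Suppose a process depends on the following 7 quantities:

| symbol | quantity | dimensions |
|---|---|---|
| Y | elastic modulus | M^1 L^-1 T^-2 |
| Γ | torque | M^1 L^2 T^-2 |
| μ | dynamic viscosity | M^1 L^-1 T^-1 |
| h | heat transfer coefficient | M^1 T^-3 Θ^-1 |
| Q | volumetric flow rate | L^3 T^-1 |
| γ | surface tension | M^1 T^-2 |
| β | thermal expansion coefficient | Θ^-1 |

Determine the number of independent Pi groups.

3

There are 7 variables and 4 base dimensions (M, L, T, Θ).
The dimension matrix has rank 4.
Independent dimensionless groups: 7 − 4 = 3.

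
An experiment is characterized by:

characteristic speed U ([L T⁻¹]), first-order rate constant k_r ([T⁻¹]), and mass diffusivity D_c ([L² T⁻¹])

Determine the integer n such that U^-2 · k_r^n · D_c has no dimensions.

1

Balance the T exponent: (-1)·n from k_r, plus −2·(-1) + (-1) = 1 from the rest, must sum to zero.
−n + 1 = 0, so n = 1.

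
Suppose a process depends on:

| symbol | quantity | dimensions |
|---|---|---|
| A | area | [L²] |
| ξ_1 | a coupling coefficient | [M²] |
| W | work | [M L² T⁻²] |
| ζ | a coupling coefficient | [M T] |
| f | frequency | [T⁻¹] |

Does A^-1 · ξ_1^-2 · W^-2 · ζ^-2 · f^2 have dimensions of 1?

Sum the exponent of each base dimension across the product:
  M: −[A]_M − 2·[ξ_1]_M − 2·[W]_M − 2·[ζ]_M + 2·[f]_M = −(0) − 2·(2) − 2·(1) − 2·(1) + 2·(0) = -8
  L: −[A]_L − 2·[ξ_1]_L − 2·[W]_L − 2·[ζ]_L + 2·[f]_L = −(2) − 2·(0) − 2·(2) − 2·(0) + 2·(0) = -6
  T: −[A]_T − 2·[ξ_1]_T − 2·[W]_T − 2·[ζ]_T + 2·[f]_T = −(0) − 2·(0) − 2·(-2) − 2·(1) + 2·(-1) = 0
Net dimensions [M⁻⁸ L⁻⁶] ≠ [1] — not dimensionless.

no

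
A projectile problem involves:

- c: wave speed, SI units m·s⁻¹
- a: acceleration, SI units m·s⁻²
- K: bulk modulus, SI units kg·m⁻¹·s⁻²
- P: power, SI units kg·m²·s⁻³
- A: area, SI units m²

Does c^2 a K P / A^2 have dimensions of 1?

Sum the exponent of each base dimension across the product:
  M: 2·[c]_M + [a]_M + [K]_M + [P]_M − 2·[A]_M = 2·(0) + (0) + (1) + (1) − 2·(0) = 2
  L: 2·[c]_L + [a]_L + [K]_L + [P]_L − 2·[A]_L = 2·(1) + (1) + (-1) + (2) − 2·(2) = 0
  T: 2·[c]_T + [a]_T + [K]_T + [P]_T − 2·[A]_T = 2·(-1) + (-2) + (-2) + (-3) − 2·(0) = -9
Net dimensions [M² T⁻⁹] ≠ [1] — not dimensionless.

no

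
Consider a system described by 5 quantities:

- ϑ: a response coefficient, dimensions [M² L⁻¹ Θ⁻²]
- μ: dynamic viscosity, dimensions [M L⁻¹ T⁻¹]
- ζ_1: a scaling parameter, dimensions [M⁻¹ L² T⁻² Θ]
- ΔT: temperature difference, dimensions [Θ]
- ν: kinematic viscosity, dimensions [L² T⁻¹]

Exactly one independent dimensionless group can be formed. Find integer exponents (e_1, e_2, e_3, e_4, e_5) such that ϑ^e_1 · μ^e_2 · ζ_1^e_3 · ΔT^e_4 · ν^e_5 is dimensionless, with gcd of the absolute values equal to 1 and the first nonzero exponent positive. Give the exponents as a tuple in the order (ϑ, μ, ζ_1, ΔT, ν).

(1, -1, 1, 1, -1)

M: e_1·(2) + e_2·(1) + e_3·(-1) + e_4·(0) + e_5·(0) = 0
L: e_1·(-1) + e_2·(-1) + e_3·(2) + e_4·(0) + e_5·(2) = 0
T: e_1·(0) + e_2·(-1) + e_3·(-2) + e_4·(0) + e_5·(-1) = 0
Θ: e_1·(-2) + e_2·(0) + e_3·(1) + e_4·(1) + e_5·(0) = 0
Solving this homogeneous linear system for the smallest-integer solution (first nonzero entry positive) gives (1, -1, 1, 1, -1).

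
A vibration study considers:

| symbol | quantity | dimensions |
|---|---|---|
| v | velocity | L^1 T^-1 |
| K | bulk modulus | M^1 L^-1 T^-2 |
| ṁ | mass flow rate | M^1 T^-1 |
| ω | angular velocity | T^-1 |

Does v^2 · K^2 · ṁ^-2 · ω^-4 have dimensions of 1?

Sum the exponent of each base dimension across the product:
  M: 2·[v]_M + 2·[K]_M − 2·[ṁ]_M − 4·[ω]_M = 2·(0) + 2·(1) − 2·(1) − 4·(0) = 0
  L: 2·[v]_L + 2·[K]_L − 2·[ṁ]_L − 4·[ω]_L = 2·(1) + 2·(-1) − 2·(0) − 4·(0) = 0
  T: 2·[v]_T + 2·[K]_T − 2·[ṁ]_T − 4·[ω]_T = 2·(-1) + 2·(-2) − 2·(-1) − 4·(-1) = 0
All base exponents vanish — dimensionless.

yes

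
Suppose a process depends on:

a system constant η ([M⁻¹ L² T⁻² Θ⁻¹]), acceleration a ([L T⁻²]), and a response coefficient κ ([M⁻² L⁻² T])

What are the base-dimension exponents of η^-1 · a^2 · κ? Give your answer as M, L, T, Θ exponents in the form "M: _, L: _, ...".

Collect each base-dimension exponent across the product:
  M: −(-1) + 2·(0) + (-2) = -1
  L: −(2) + 2·(1) + (-2) = -2
  T: −(-2) + 2·(-2) + (1) = -1
  Θ: −(-1) + 2·(0) + (0) = 1
So the dimensions are [M⁻¹ L⁻² T⁻¹ Θ].

M: -1, L: -2, T: -1, Θ: 1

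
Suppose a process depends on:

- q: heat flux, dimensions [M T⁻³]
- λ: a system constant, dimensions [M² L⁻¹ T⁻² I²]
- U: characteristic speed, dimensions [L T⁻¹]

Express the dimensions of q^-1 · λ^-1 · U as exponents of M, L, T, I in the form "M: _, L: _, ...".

M: -3, L: 2, T: 4, I: -2

Collect each base-dimension exponent across the product:
  M: −(1) − (2) + (0) = -3
  L: −(0) − (-1) + (1) = 2
  T: −(-3) − (-2) + (-1) = 4
  I: −(0) − (2) + (0) = -2
So the dimensions are [M⁻³ L² T⁴ I⁻²].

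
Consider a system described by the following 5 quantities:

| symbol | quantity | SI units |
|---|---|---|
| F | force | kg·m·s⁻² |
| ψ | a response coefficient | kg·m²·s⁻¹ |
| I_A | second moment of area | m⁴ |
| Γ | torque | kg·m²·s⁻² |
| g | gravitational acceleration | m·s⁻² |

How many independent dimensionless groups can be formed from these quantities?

2

There are 5 variables and 3 base dimensions (M, L, T).
The dimension matrix has rank 3.
Independent dimensionless groups: 5 − 3 = 2.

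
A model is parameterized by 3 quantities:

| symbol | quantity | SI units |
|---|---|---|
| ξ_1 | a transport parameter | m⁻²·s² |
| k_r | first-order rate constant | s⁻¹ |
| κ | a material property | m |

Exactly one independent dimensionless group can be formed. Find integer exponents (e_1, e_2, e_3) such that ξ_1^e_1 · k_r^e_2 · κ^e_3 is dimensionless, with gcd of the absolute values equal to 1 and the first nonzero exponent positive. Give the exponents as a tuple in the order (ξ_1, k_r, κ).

(1, 2, 2)

L: e_1·(-2) + e_2·(0) + e_3·(1) = 0
T: e_1·(2) + e_2·(-1) + e_3·(0) = 0
Solving this homogeneous linear system for the smallest-integer solution (first nonzero entry positive) gives (1, 2, 2).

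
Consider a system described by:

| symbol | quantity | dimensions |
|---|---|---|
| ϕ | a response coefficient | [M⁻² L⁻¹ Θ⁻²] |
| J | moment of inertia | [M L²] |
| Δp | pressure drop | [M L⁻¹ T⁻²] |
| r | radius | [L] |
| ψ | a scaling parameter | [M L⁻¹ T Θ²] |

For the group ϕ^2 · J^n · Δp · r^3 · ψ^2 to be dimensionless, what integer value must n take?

1

Balance the M exponent: (1)·n from J, plus 2·(-2) + (1) + 3·(0) + 2·(1) = -1 from the rest, must sum to zero.
n − 1 = 0, so n = 1.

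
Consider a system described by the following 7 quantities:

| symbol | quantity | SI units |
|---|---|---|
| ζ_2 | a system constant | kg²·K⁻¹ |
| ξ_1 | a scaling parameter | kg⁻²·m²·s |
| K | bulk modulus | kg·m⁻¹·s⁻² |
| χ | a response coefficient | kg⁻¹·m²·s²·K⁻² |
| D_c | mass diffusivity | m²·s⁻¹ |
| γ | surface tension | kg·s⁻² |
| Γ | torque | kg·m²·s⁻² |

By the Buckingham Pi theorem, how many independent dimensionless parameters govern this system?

There are 7 variables and 4 base dimensions (M, L, T, Θ).
The dimension matrix has rank 4.
Independent dimensionless groups: 7 − 4 = 3.

3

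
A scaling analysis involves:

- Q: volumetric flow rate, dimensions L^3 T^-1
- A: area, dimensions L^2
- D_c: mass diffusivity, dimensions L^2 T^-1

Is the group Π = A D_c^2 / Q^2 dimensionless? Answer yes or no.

yes

Sum the exponent of each base dimension across the product:
  M: −2·[Q]_M + [A]_M + 2·[D_c]_M = −2·(0) + (0) + 2·(0) = 0
  L: −2·[Q]_L + [A]_L + 2·[D_c]_L = −2·(3) + (2) + 2·(2) = 0
  T: −2·[Q]_T + [A]_T + 2·[D_c]_T = −2·(-1) + (0) + 2·(-1) = 0
  Θ: −2·[Q]_Θ + [A]_Θ + 2·[D_c]_Θ = −2·(0) + (0) + 2·(0) = 0
  N: −2·[Q]_N + [A]_N + 2·[D_c]_N = −2·(0) + (0) + 2·(0) = 0
All base exponents vanish — dimensionless.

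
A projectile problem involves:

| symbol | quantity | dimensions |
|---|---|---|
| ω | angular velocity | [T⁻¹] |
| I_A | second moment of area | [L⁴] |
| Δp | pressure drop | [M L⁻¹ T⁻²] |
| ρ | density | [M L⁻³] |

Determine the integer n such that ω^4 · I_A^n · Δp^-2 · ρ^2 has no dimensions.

Balance the L exponent: (4)·n from I_A, plus 4·(0) − 2·(-1) + 2·(-3) = -4 from the rest, must sum to zero.
4n − 4 = 0, so n = 1.

1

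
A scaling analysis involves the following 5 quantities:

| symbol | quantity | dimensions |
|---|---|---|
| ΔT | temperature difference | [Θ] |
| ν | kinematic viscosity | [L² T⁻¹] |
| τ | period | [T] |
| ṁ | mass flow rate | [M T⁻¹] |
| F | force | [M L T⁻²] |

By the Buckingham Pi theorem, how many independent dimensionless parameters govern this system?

There are 5 variables and 4 base dimensions (M, L, T, Θ).
The dimension matrix has rank 4.
Independent dimensionless groups: 5 − 4 = 1.

1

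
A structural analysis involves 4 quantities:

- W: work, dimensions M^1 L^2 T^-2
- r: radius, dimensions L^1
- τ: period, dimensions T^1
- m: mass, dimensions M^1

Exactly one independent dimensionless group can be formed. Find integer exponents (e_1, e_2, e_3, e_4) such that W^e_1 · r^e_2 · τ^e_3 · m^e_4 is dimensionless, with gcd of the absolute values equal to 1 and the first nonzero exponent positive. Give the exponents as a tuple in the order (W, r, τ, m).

M: e_1·(1) + e_2·(0) + e_3·(0) + e_4·(1) = 0
L: e_1·(2) + e_2·(1) + e_3·(0) + e_4·(0) = 0
T: e_1·(-2) + e_2·(0) + e_3·(1) + e_4·(0) = 0
Solving this homogeneous linear system for the smallest-integer solution (first nonzero entry positive) gives (1, -2, 2, -1).

(1, -2, 2, -1)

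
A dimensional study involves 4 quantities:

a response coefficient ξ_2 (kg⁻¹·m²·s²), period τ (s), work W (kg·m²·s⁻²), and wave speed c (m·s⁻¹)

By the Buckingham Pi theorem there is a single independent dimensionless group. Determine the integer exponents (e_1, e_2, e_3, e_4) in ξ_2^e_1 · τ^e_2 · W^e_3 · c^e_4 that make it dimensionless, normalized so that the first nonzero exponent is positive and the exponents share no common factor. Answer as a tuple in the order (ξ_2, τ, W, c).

M: e_1·(-1) + e_2·(0) + e_3·(1) + e_4·(0) = 0
L: e_1·(2) + e_2·(0) + e_3·(2) + e_4·(1) = 0
T: e_1·(2) + e_2·(1) + e_3·(-2) + e_4·(-1) = 0
Solving this homogeneous linear system for the smallest-integer solution (first nonzero entry positive) gives (1, -4, 1, -4).

(1, -4, 1, -4)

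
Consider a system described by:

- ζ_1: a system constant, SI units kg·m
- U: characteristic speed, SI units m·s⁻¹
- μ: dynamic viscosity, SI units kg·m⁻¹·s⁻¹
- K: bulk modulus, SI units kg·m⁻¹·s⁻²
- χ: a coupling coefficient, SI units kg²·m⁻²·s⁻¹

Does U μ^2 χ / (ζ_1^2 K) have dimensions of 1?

Sum the exponent of each base dimension across the product:
  M: −2·[ζ_1]_M + [U]_M + 2·[μ]_M − [K]_M + [χ]_M = −2·(1) + (0) + 2·(1) − (1) + (2) = 1
  L: −2·[ζ_1]_L + [U]_L + 2·[μ]_L − [K]_L + [χ]_L = −2·(1) + (1) + 2·(-1) − (-1) + (-2) = -4
  T: −2·[ζ_1]_T + [U]_T + 2·[μ]_T − [K]_T + [χ]_T = −2·(0) + (-1) + 2·(-1) − (-2) + (-1) = -2
Net dimensions [M L⁻⁴ T⁻²] ≠ [1] — not dimensionless.

no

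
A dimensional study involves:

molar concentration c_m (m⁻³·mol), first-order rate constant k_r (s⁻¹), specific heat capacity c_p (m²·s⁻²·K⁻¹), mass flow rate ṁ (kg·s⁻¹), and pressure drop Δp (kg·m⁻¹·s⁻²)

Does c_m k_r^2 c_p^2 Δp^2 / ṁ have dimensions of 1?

no

Sum the exponent of each base dimension across the product:
  M: [c_m]_M + 2·[k_r]_M + 2·[c_p]_M − [ṁ]_M + 2·[Δp]_M = (0) + 2·(0) + 2·(0) − (1) + 2·(1) = 1
  L: [c_m]_L + 2·[k_r]_L + 2·[c_p]_L − [ṁ]_L + 2·[Δp]_L = (-3) + 2·(0) + 2·(2) − (0) + 2·(-1) = -1
  T: [c_m]_T + 2·[k_r]_T + 2·[c_p]_T − [ṁ]_T + 2·[Δp]_T = (0) + 2·(-1) + 2·(-2) − (-1) + 2·(-2) = -9
  Θ: [c_m]_Θ + 2·[k_r]_Θ + 2·[c_p]_Θ − [ṁ]_Θ + 2·[Δp]_Θ = (0) + 2·(0) + 2·(-1) − (0) + 2·(0) = -2
  N: [c_m]_N + 2·[k_r]_N + 2·[c_p]_N − [ṁ]_N + 2·[Δp]_N = (1) + 2·(0) + 2·(0) − (0) + 2·(0) = 1
Net dimensions [M L⁻¹ T⁻⁹ Θ⁻² N] ≠ [1] — not dimensionless.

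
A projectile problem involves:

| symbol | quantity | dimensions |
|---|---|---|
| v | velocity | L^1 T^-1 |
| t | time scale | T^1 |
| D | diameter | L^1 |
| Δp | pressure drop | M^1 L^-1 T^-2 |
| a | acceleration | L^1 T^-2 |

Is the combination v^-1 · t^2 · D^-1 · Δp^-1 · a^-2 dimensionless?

Sum the exponent of each base dimension across the product:
  M: −[v]_M + 2·[t]_M − [D]_M − [Δp]_M − 2·[a]_M = −(0) + 2·(0) − (0) − (1) − 2·(0) = -1
  L: −[v]_L + 2·[t]_L − [D]_L − [Δp]_L − 2·[a]_L = −(1) + 2·(0) − (1) − (-1) − 2·(1) = -3
  T: −[v]_T + 2·[t]_T − [D]_T − [Δp]_T − 2·[a]_T = −(-1) + 2·(1) − (0) − (-2) − 2·(-2) = 9
Net dimensions [M⁻¹ L⁻³ T⁹] ≠ [1] — not dimensionless.

no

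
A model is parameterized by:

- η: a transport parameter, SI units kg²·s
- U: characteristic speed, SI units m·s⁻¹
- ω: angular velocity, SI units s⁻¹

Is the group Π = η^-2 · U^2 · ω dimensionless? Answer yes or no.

Sum the exponent of each base dimension across the product:
  M: −2·[η]_M + 2·[U]_M + [ω]_M = −2·(2) + 2·(0) + (0) = -4
  L: −2·[η]_L + 2·[U]_L + [ω]_L = −2·(0) + 2·(1) + (0) = 2
  T: −2·[η]_T + 2·[U]_T + [ω]_T = −2·(1) + 2·(-1) + (-1) = -5
Net dimensions [M⁻⁴ L² T⁻⁵] ≠ [1] — not dimensionless.

no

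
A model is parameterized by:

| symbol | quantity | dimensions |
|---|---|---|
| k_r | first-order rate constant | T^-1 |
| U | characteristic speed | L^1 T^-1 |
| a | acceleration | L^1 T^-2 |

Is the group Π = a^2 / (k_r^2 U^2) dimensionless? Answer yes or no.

yes

Sum the exponent of each base dimension across the product:
  M: −2·[k_r]_M − 2·[U]_M + 2·[a]_M = −2·(0) − 2·(0) + 2·(0) = 0
  L: −2·[k_r]_L − 2·[U]_L + 2·[a]_L = −2·(0) − 2·(1) + 2·(1) = 0
  T: −2·[k_r]_T − 2·[U]_T + 2·[a]_T = −2·(-1) − 2·(-1) + 2·(-2) = 0
All base exponents vanish — dimensionless.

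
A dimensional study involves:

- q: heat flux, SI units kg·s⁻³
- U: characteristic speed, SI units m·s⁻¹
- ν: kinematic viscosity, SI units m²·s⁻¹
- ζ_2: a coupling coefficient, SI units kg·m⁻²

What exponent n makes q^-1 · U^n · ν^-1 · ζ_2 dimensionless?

Balance the L exponent: (1)·n from U, plus −(0) − (2) + (-2) = -4 from the rest, must sum to zero.
n − 4 = 0, so n = 4.

4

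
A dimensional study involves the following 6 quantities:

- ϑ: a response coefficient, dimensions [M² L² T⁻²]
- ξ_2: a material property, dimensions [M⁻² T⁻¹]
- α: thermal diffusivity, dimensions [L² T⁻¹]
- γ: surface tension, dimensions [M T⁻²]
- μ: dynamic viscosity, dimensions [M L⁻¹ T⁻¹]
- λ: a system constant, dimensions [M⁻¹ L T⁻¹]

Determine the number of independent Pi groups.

3

There are 6 variables and 3 base dimensions (M, L, T).
The dimension matrix has rank 3.
Independent dimensionless groups: 6 − 3 = 3.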